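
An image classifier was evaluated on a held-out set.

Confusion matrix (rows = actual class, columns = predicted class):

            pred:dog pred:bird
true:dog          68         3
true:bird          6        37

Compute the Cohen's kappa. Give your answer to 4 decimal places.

Observed agreement pₒ = trace/N = 105/114 = 0.92105
Expected agreement pₑ = Σ (rowᵢ·colᵢ)/N² = (71·74 + 43·40)/114² = 0.53663
κ = (pₒ − pₑ)/(1 − pₑ) = (0.92105 − 0.53663)/(1 − 0.53663) = 0.8296

0.8296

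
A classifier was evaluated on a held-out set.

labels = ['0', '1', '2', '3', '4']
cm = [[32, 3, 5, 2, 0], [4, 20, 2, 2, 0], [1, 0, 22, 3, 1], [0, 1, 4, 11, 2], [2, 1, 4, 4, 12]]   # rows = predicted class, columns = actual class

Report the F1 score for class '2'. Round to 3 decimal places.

Take TP from the diagonal, FP from the rest of the '2' prediction marginal, FN from the rest of the '2' actual marginal.
F1 score = 2·TP/(2·TP+FP+FN).
2: TP=22, FP=1+0+3+1=5, FN=5+2+4+4=15 → 44/64 = 0.6875

0.688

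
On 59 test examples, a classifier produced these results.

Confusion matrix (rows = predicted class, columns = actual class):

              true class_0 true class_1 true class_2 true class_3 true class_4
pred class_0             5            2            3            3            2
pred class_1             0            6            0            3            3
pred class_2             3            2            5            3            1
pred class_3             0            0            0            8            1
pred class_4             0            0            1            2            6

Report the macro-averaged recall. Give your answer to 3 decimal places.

Per-class recall (TP/(TP+FN)):
  class_0: TP=5, FN=0+3+0+0=3 → 5/8 = 0.6250
  class_1: TP=6, FN=2+2+0+0=4 → 6/10 = 0.6000
  class_2: TP=5, FN=3+0+0+1=4 → 5/9 = 0.5556
  class_3: TP=8, FN=3+3+3+2=11 → 8/19 = 0.4211
  class_4: TP=6, FN=2+3+1+1=7 → 6/13 = 0.4615
Macro-recall = mean = (0.6250 + 0.6000 + 0.5556 + 0.4211 + 0.4615) / 5 = 0.533

0.533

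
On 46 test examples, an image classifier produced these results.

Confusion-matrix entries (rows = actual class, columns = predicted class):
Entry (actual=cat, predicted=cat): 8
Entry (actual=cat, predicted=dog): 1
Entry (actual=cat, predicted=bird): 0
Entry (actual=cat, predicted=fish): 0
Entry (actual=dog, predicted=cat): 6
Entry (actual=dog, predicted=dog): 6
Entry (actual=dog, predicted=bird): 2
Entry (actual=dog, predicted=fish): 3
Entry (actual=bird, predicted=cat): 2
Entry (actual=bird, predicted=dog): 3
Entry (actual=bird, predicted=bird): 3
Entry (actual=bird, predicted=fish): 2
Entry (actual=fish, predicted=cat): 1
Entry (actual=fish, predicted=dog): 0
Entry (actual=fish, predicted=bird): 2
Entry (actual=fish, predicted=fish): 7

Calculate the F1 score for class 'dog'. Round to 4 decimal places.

F1 score = 2·TP/(2·TP+FP+FN).
dog: TP=6, FP=1+3+0=4, FN=6+2+3=11 → 12/27 = 0.44444

0.4444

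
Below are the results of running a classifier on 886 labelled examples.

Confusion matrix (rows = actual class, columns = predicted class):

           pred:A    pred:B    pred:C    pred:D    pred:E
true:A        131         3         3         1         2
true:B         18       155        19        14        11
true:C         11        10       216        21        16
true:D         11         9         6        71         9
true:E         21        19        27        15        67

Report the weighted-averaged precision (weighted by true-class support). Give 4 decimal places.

0.7249

Per-class precision (TP/(TP+FP)):
  A: TP=131, FP=18+11+11+21=61 → 131/192 = 0.68229
  B: TP=155, FP=3+10+9+19=41 → 155/196 = 0.79082
  C: TP=216, FP=3+19+6+27=55 → 216/271 = 0.79705
  D: TP=71, FP=1+14+21+15=51 → 71/122 = 0.58197
  E: TP=67, FP=2+11+16+9=38 → 67/105 = 0.63810
Weighted-precision = Σ (supportᵢ/N)·precisionᵢ with N=886: (140/886)·0.68229 + (217/886)·0.79082 + (274/886)·0.79705 + (106/886)·0.58197 + (149/886)·0.63810 = 0.7249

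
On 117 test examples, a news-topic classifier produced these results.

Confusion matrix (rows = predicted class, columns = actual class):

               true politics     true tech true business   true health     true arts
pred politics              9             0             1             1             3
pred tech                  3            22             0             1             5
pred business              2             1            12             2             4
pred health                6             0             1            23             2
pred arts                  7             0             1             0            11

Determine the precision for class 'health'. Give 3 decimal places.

0.719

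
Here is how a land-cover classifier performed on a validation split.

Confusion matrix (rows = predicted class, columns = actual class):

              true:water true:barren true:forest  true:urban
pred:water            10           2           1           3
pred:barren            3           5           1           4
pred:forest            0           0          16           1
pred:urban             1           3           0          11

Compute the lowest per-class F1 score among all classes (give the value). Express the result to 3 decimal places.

0.435

Per-class F1 score (2·TP/(2·TP+FP+FN)):
  water: TP=10, FP=2+1+3=6, FN=3+0+1=4 → 20/30 = 0.6667
  barren: TP=5, FP=3+1+4=8, FN=2+0+3=5 → 10/23 = 0.4348
  forest: TP=16, FP=0+0+1=1, FN=1+1+0=2 → 32/35 = 0.9143
  urban: TP=11, FP=1+3+0=4, FN=3+4+1=8 → 22/34 = 0.6471
Lowest is class 'barren' with F1 score = 0.435.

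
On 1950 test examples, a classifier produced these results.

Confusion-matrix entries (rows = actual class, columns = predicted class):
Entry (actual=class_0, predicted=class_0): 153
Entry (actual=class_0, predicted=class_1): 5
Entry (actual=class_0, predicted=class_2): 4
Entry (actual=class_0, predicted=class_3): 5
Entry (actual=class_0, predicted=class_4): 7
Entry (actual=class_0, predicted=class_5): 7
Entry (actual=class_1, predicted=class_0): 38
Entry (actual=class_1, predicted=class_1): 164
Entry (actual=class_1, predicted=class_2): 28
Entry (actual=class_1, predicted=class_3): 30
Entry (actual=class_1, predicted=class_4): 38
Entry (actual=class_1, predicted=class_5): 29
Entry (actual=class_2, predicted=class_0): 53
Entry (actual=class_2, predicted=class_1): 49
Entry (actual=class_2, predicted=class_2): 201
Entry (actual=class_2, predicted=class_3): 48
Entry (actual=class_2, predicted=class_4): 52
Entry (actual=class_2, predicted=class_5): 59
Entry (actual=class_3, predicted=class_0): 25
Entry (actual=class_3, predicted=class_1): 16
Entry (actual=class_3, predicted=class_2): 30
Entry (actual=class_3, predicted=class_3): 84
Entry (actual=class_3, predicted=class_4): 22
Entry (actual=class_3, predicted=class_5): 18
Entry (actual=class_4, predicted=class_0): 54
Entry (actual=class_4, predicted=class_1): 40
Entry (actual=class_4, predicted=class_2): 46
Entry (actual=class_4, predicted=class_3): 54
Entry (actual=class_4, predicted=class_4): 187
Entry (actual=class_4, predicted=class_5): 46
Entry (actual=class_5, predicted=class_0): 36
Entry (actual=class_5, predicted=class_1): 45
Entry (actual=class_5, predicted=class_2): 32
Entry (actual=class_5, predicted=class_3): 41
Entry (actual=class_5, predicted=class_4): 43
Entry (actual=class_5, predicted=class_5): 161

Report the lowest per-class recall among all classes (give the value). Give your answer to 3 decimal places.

Per-class recall (TP/(TP+FN)):
  class_0: TP=153, FN=5+4+5+7+7=28 → 153/181 = 0.8453
  class_1: TP=164, FN=38+28+30+38+29=163 → 164/327 = 0.5015
  class_2: TP=201, FN=53+49+48+52+59=261 → 201/462 = 0.4351
  class_3: TP=84, FN=25+16+30+22+18=111 → 84/195 = 0.4308
  class_4: TP=187, FN=54+40+46+54+46=240 → 187/427 = 0.4379
  class_5: TP=161, FN=36+45+32+41+43=197 → 161/358 = 0.4497
Lowest is class 'class_3' with recall = 0.431.

0.431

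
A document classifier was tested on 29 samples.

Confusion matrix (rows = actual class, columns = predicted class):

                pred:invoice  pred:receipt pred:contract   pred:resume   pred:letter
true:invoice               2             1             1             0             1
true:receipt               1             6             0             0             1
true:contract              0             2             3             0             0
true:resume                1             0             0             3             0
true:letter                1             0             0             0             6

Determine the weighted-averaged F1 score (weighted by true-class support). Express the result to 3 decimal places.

0.690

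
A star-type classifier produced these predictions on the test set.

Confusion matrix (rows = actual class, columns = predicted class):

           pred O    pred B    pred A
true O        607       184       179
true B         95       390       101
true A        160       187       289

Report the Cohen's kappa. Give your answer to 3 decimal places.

Observed agreement pₒ = trace/N = 1286/2192 = 0.5867
Expected agreement pₑ = Σ (rowᵢ·colᵢ)/N² = (970·862 + 586·761 + 636·569)/2192² = 0.3421
κ = (pₒ − pₑ)/(1 − pₑ) = (0.5867 − 0.3421)/(1 − 0.3421) = 0.372

0.372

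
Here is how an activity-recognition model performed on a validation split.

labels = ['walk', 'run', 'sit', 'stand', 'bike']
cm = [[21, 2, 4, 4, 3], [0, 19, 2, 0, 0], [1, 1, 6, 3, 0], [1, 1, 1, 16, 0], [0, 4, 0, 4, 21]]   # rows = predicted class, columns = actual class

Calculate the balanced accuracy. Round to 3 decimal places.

0.709

Balanced accuracy = mean of per-class recall.
  walk: recall = 21/23 = 0.9130
  run: recall = 19/27 = 0.7037
  sit: recall = 6/13 = 0.4615
  stand: recall = 16/27 = 0.5926
  bike: recall = 21/24 = 0.8750
Mean = (0.9130 + 0.7037 + 0.4615 + 0.5926 + 0.8750) / 5 = 0.709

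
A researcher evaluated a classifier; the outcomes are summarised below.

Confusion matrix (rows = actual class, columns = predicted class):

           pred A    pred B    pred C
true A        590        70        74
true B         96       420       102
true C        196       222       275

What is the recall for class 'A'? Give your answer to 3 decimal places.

0.804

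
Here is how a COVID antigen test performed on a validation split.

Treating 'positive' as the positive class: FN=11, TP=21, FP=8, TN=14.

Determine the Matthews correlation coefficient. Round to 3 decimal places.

MCC = (TP·TN − FP·FN) / √((TP+FP)(TP+FN)(TN+FP)(TN+FN))
Numerator = 21·14 − 8·11 = 206
Denominator = √(29·32·22·25) = √510400 = 714.4228
MCC = 206 / 714.4228 = 0.288

0.288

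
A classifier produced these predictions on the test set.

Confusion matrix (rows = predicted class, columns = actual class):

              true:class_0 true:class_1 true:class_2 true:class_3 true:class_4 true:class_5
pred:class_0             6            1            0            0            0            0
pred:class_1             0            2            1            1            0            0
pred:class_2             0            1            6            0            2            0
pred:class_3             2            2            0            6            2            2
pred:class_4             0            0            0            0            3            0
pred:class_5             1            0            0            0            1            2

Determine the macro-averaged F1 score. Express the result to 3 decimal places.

0.586

Per-class F1 score (2·TP/(2·TP+FP+FN)):
  class_0: TP=6, FP=1+0+0+0+0=1, FN=0+0+2+0+1=3 → 12/16 = 0.7500
  class_1: TP=2, FP=0+1+1+0+0=2, FN=1+1+2+0+0=4 → 4/10 = 0.4000
  class_2: TP=6, FP=0+1+0+2+0=3, FN=0+1+0+0+0=1 → 12/16 = 0.7500
  class_3: TP=6, FP=2+2+0+2+2=8, FN=0+1+0+0+0=1 → 12/21 = 0.5714
  class_4: TP=3, FP=0+0+0+0+0=0, FN=0+0+2+2+1=5 → 6/11 = 0.5455
  class_5: TP=2, FP=1+0+0+0+1=2, FN=0+0+0+2+0=2 → 4/8 = 0.5000
Macro-F1 score = mean = (0.7500 + 0.4000 + 0.7500 + 0.5714 + 0.5455 + 0.5000) / 6 = 0.586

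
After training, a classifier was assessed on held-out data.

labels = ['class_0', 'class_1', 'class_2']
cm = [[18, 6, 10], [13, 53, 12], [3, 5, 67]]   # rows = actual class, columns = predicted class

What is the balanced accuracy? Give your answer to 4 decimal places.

0.7007

Balanced accuracy = mean of per-class recall.
  class_0: recall = 18/34 = 0.52941
  class_1: recall = 53/78 = 0.67949
  class_2: recall = 67/75 = 0.89333
Mean = (0.52941 + 0.67949 + 0.89333) / 3 = 0.7007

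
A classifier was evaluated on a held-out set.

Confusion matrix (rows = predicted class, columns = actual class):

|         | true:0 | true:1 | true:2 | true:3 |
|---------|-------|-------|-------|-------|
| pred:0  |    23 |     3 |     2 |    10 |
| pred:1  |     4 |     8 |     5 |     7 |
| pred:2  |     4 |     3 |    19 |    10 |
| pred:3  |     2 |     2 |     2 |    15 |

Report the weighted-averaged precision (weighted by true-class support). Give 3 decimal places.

0.589

Per-class precision (TP/(TP+FP)):
  0: TP=23, FP=3+2+10=15 → 23/38 = 0.6053
  1: TP=8, FP=4+5+7=16 → 8/24 = 0.3333
  2: TP=19, FP=4+3+10=17 → 19/36 = 0.5278
  3: TP=15, FP=2+2+2=6 → 15/21 = 0.7143
Weighted-precision = Σ (supportᵢ/N)·precisionᵢ with N=119: (33/119)·0.6053 + (16/119)·0.3333 + (28/119)·0.5278 + (42/119)·0.7143 = 0.589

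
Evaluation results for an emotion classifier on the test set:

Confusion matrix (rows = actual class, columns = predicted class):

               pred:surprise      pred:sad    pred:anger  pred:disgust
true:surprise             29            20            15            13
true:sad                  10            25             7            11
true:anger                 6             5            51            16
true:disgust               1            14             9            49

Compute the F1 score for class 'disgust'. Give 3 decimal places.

One-vs-rest for 'disgust': TP = diagonal; FP = other classes predicted 'disgust'; FN = 'disgust' predicted as other.
F1 score = 2·TP/(2·TP+FP+FN).
disgust: TP=49, FP=13+11+16=40, FN=1+14+9=24 → 98/162 = 0.6049

0.605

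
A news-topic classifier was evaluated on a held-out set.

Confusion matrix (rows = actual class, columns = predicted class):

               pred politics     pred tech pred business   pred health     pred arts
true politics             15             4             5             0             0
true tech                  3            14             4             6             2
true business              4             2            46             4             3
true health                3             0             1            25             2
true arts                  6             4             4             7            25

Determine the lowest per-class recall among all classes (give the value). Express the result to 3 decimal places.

0.483

Per-class recall (TP/(TP+FN)):
  politics: TP=15, FN=4+5+0+0=9 → 15/24 = 0.6250
  tech: TP=14, FN=3+4+6+2=15 → 14/29 = 0.4828
  business: TP=46, FN=4+2+4+3=13 → 46/59 = 0.7797
  health: TP=25, FN=3+0+1+2=6 → 25/31 = 0.8065
  arts: TP=25, FN=6+4+4+7=21 → 25/46 = 0.5435
Lowest is class 'tech' with recall = 0.483.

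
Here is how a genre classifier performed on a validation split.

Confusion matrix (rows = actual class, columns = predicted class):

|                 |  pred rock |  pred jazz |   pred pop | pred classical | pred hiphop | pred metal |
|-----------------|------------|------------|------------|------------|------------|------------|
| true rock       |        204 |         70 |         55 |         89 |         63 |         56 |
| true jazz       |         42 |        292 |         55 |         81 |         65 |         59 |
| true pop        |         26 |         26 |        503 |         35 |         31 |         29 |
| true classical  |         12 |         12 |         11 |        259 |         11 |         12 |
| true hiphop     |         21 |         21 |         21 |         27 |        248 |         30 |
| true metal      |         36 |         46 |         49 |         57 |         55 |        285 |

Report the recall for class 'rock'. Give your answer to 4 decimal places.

0.3799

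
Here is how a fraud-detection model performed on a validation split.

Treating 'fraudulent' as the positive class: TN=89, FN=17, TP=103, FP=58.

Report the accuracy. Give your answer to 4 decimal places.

0.7191

Accuracy = (TP+TN)/N = (103+89)/267 = 0.7191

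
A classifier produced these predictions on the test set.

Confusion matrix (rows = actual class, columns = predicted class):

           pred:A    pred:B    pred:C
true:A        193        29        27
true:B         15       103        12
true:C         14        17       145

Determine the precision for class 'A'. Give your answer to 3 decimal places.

precision = TP/(TP+FP).
A: TP=193, FP=15+14=29 → 193/222 = 0.8694

0.869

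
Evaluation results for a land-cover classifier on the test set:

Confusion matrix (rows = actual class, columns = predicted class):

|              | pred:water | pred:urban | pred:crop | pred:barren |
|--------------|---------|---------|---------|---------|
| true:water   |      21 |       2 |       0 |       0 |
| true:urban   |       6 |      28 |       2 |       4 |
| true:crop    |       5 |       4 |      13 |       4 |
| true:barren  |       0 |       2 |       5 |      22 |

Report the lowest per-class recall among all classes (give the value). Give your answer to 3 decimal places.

0.500

Per-class recall (TP/(TP+FN)):
  water: TP=21, FN=2+0+0=2 → 21/23 = 0.9130
  urban: TP=28, FN=6+2+4=12 → 28/40 = 0.7000
  crop: TP=13, FN=5+4+4=13 → 13/26 = 0.5000
  barren: TP=22, FN=0+2+5=7 → 22/29 = 0.7586
Lowest is class 'crop' with recall = 0.500.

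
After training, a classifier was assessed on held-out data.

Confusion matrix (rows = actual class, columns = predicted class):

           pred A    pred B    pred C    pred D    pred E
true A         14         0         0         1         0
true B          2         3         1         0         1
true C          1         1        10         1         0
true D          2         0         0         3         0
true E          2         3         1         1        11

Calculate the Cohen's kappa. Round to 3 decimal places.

0.620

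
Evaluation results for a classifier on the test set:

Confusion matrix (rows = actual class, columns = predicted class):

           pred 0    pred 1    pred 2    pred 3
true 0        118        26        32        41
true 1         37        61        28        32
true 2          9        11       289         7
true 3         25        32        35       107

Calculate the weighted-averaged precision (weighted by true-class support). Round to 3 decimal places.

Per-class precision (TP/(TP+FP)):
  0: TP=118, FP=37+9+25=71 → 118/189 = 0.6243
  1: TP=61, FP=26+11+32=69 → 61/130 = 0.4692
  2: TP=289, FP=32+28+35=95 → 289/384 = 0.7526
  3: TP=107, FP=41+32+7=80 → 107/187 = 0.5722
Weighted-precision = Σ (supportᵢ/N)·precisionᵢ with N=890: (217/890)·0.6243 + (158/890)·0.4692 + (316/890)·0.7526 + (199/890)·0.5722 = 0.631

0.631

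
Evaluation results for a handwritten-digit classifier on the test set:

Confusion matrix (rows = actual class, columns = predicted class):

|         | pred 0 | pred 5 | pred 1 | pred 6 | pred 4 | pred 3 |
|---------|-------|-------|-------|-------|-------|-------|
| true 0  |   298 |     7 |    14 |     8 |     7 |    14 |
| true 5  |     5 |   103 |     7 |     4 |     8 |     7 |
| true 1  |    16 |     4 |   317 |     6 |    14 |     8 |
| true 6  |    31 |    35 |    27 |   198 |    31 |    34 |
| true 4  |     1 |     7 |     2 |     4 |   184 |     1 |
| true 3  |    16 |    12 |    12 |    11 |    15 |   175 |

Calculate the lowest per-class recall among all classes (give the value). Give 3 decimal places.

Per-class recall (TP/(TP+FN)):
  0: TP=298, FN=7+14+8+7+14=50 → 298/348 = 0.8563
  5: TP=103, FN=5+7+4+8+7=31 → 103/134 = 0.7687
  1: TP=317, FN=16+4+6+14+8=48 → 317/365 = 0.8685
  6: TP=198, FN=31+35+27+31+34=158 → 198/356 = 0.5562
  4: TP=184, FN=1+7+2+4+1=15 → 184/199 = 0.9246
  3: TP=175, FN=16+12+12+11+15=66 → 175/241 = 0.7261
Lowest is class '6' with recall = 0.556.

0.556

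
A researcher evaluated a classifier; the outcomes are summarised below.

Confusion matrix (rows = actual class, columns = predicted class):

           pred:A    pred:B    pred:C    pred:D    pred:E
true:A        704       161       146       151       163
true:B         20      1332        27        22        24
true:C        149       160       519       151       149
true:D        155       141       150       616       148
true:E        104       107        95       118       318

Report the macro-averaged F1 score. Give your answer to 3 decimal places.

Per-class F1 score (2·TP/(2·TP+FP+FN)):
  A: TP=704, FP=20+149+155+104=428, FN=161+146+151+163=621 → 1408/2457 = 0.5731
  B: TP=1332, FP=161+160+141+107=569, FN=20+27+22+24=93 → 2664/3326 = 0.8010
  C: TP=519, FP=146+27+150+95=418, FN=149+160+151+149=609 → 1038/2065 = 0.5027
  D: TP=616, FP=151+22+151+118=442, FN=155+141+150+148=594 → 1232/2268 = 0.5432
  E: TP=318, FP=163+24+149+148=484, FN=104+107+95+118=424 → 636/1544 = 0.4119
Macro-F1 score = mean = (0.5731 + 0.8010 + 0.5027 + 0.5432 + 0.4119) / 5 = 0.566

0.566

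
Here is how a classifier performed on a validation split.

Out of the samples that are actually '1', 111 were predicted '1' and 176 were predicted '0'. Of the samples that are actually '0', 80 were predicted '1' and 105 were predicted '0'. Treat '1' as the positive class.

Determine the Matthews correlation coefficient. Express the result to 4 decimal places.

MCC = (TP·TN − FP·FN) / √((TP+FP)(TP+FN)(TN+FP)(TN+FN))
Numerator = 111·105 − 80·176 = -2425
Denominator = √(191·287·185·281) = √2849661745 = 53382.2231
MCC = -2425 / 53382.2231 = -0.0454

-0.0454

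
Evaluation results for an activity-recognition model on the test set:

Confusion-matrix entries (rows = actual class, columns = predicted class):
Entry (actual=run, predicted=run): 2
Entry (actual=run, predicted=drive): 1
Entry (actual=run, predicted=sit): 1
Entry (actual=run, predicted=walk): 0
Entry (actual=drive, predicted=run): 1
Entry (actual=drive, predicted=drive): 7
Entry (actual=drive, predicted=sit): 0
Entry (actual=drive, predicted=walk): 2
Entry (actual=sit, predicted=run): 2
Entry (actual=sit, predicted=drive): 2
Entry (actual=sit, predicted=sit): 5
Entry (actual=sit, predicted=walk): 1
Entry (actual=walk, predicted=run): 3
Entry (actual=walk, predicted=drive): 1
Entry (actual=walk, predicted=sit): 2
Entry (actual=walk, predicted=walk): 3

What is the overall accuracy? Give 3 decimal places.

Accuracy = trace / total = (2+7+5+3=17) / 33 = 17/33 = 0.515

0.515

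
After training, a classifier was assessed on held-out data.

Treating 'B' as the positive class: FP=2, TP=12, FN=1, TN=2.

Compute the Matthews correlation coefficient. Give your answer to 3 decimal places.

0.471

MCC = (TP·TN − FP·FN) / √((TP+FP)(TP+FN)(TN+FP)(TN+FN))
Numerator = 12·2 − 2·1 = 22
Denominator = √(14·13·4·3) = √2184 = 46.7333
MCC = 22 / 46.7333 = 0.471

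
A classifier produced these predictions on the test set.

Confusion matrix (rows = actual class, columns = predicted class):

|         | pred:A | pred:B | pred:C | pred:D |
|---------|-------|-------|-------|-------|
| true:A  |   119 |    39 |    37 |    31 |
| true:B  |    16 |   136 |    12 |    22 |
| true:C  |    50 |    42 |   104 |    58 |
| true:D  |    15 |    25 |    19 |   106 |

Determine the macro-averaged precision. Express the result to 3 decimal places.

0.563

Per-class precision (TP/(TP+FP)):
  A: TP=119, FP=16+50+15=81 → 119/200 = 0.5950
  B: TP=136, FP=39+42+25=106 → 136/242 = 0.5620
  C: TP=104, FP=37+12+19=68 → 104/172 = 0.6047
  D: TP=106, FP=31+22+58=111 → 106/217 = 0.4885
Macro-precision = mean = (0.5950 + 0.5620 + 0.6047 + 0.4885) / 4 = 0.563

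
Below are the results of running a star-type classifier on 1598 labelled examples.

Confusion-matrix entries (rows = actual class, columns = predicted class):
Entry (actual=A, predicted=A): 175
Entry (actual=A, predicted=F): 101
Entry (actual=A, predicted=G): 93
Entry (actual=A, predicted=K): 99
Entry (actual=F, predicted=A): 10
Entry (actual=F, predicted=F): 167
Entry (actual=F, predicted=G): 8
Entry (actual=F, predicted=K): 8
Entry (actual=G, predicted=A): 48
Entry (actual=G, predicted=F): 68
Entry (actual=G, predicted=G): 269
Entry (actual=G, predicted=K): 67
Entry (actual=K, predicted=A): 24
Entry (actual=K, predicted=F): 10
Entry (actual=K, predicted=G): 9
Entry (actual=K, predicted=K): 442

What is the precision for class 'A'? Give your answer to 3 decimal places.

0.681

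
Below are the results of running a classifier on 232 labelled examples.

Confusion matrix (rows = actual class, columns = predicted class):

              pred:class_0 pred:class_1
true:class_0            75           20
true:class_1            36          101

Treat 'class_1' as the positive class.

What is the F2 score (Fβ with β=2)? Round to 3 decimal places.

0.755

Fβ = (1+β²)·TP / ((1+β²)·TP + β²·FN + FP), with β²=4
= 5·101 / (5·101 + 4·36 + 20) = 0.755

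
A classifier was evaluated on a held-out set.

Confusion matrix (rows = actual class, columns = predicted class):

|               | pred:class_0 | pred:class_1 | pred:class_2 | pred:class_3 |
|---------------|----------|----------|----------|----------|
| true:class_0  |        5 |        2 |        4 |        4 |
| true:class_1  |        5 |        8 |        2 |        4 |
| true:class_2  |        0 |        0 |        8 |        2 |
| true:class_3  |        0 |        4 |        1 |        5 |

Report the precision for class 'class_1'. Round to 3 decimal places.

One-vs-rest for 'class_1': TP = diagonal; FP = other classes predicted 'class_1'; FN = 'class_1' predicted as other.
precision = TP/(TP+FP).
class_1: TP=8, FP=2+0+4=6 → 8/14 = 0.5714

0.571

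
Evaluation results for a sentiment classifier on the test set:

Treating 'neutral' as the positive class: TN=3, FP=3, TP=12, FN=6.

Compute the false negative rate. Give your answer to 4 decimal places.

0.3333

FNR = FN/(FN+TP) = 6/(6+12) = 0.3333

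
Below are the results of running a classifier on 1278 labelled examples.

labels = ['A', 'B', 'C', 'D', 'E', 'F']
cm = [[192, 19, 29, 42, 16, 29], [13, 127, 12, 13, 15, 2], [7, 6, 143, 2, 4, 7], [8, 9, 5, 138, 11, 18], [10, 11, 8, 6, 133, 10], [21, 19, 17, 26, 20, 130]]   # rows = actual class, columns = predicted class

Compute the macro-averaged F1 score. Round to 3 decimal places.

0.678

Per-class F1 score (2·TP/(2·TP+FP+FN)):
  A: TP=192, FP=13+7+8+10+21=59, FN=19+29+42+16+29=135 → 384/578 = 0.6644
  B: TP=127, FP=19+6+9+11+19=64, FN=13+12+13+15+2=55 → 254/373 = 0.6810
  C: TP=143, FP=29+12+5+8+17=71, FN=7+6+2+4+7=26 → 286/383 = 0.7467
  D: TP=138, FP=42+13+2+6+26=89, FN=8+9+5+11+18=51 → 276/416 = 0.6635
  E: TP=133, FP=16+15+4+11+20=66, FN=10+11+8+6+10=45 → 266/377 = 0.7056
  F: TP=130, FP=29+2+7+18+10=66, FN=21+19+17+26+20=103 → 260/429 = 0.6061
Macro-F1 score = mean = (0.6644 + 0.6810 + 0.7467 + 0.6635 + 0.7056 + 0.6061) / 6 = 0.678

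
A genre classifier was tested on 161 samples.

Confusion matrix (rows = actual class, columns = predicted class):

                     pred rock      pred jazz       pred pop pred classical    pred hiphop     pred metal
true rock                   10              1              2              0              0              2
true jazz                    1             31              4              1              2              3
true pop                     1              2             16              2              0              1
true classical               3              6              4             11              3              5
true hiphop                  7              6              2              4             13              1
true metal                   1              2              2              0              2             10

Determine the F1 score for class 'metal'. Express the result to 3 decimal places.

0.513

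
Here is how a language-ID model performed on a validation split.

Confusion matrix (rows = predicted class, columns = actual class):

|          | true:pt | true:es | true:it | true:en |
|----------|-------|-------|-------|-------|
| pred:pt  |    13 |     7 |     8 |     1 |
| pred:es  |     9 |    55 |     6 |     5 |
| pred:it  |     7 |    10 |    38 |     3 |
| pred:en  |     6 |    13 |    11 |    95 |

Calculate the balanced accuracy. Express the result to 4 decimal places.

Balanced accuracy = mean of per-class recall.
  pt: recall = 13/35 = 0.37143
  es: recall = 55/85 = 0.64706
  it: recall = 38/63 = 0.60317
  en: recall = 95/104 = 0.91346
Mean = (0.37143 + 0.64706 + 0.60317 + 0.91346) / 4 = 0.6338

0.6338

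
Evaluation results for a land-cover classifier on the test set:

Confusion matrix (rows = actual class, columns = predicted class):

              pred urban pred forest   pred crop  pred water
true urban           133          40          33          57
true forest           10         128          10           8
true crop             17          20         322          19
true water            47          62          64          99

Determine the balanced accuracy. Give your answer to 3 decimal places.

0.636

Balanced accuracy = mean of per-class recall.
  urban: recall = 133/263 = 0.5057
  forest: recall = 128/156 = 0.8205
  crop: recall = 322/378 = 0.8519
  water: recall = 99/272 = 0.3640
Mean = (0.5057 + 0.8205 + 0.8519 + 0.3640) / 4 = 0.636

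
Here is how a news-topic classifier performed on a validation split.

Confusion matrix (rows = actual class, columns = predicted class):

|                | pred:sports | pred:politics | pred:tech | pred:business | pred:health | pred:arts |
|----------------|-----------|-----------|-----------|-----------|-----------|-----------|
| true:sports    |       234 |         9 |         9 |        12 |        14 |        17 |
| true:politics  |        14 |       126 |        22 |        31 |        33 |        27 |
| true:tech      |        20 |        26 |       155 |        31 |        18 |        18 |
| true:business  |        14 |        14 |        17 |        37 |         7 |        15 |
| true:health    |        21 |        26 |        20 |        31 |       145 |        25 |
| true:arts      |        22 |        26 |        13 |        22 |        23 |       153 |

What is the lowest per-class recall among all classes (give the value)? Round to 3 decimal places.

Per-class recall (TP/(TP+FN)):
  sports: TP=234, FN=9+9+12+14+17=61 → 234/295 = 0.7932
  politics: TP=126, FN=14+22+31+33+27=127 → 126/253 = 0.4980
  tech: TP=155, FN=20+26+31+18+18=113 → 155/268 = 0.5784
  business: TP=37, FN=14+14+17+7+15=67 → 37/104 = 0.3558
  health: TP=145, FN=21+26+20+31+25=123 → 145/268 = 0.5410
  arts: TP=153, FN=22+26+13+22+23=106 → 153/259 = 0.5907
Lowest is class 'business' with recall = 0.356.

0.356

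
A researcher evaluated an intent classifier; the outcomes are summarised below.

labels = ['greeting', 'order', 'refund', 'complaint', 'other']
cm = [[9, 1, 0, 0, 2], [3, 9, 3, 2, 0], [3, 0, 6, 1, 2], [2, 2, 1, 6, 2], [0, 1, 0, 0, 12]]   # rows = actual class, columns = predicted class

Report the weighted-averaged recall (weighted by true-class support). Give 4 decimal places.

0.6269

Per-class recall (TP/(TP+FN)):
  greeting: TP=9, FN=1+0+0+2=3 → 9/12 = 0.75000
  order: TP=9, FN=3+3+2+0=8 → 9/17 = 0.52941
  refund: TP=6, FN=3+0+1+2=6 → 6/12 = 0.50000
  complaint: TP=6, FN=2+2+1+2=7 → 6/13 = 0.46154
  other: TP=12, FN=0+1+0+0=1 → 12/13 = 0.92308
Weighted-recall = Σ (supportᵢ/N)·recallᵢ with N=67: (12/67)·0.75000 + (17/67)·0.52941 + (12/67)·0.50000 + (13/67)·0.46154 + (13/67)·0.92308 = 0.6269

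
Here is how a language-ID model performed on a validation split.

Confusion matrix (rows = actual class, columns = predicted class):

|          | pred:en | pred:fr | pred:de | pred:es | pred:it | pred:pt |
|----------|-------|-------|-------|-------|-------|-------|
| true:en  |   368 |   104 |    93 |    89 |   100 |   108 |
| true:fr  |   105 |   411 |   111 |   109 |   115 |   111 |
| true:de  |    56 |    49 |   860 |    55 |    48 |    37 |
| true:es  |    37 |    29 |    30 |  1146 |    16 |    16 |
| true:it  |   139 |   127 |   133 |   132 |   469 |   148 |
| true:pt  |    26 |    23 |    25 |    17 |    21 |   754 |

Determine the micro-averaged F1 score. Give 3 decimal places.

0.645

Micro-averaging pools counts across classes: ΣTP=4008, ΣFP=2209, ΣFN=2209.
Micro-F1 score = 2·TP/(2·TP+FP+FN) on pooled counts = 0.645 (equals overall accuracy in single-label multiclass).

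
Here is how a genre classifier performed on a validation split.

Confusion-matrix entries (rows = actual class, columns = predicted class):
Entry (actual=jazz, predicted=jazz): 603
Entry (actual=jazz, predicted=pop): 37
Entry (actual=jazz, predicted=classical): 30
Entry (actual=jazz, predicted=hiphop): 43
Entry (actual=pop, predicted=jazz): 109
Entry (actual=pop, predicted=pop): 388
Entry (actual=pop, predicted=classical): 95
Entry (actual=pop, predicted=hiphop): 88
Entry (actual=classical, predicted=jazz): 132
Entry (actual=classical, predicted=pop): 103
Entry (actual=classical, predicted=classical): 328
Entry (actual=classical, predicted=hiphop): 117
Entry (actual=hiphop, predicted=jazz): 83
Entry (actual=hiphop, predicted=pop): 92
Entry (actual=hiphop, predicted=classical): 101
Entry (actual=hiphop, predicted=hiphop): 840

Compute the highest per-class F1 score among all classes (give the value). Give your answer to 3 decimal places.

0.762

Per-class F1 score (2·TP/(2·TP+FP+FN)):
  jazz: TP=603, FP=109+132+83=324, FN=37+30+43=110 → 1206/1640 = 0.7354
  pop: TP=388, FP=37+103+92=232, FN=109+95+88=292 → 776/1300 = 0.5969
  classical: TP=328, FP=30+95+101=226, FN=132+103+117=352 → 656/1234 = 0.5316
  hiphop: TP=840, FP=43+88+117=248, FN=83+92+101=276 → 1680/2204 = 0.7623
Highest is class 'hiphop' with F1 score = 0.762.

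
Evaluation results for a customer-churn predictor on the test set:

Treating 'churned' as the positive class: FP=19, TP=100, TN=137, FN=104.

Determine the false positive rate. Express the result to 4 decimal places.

0.1218

FPR = FP/(FP+TN) = 19/(19+137) = 0.1218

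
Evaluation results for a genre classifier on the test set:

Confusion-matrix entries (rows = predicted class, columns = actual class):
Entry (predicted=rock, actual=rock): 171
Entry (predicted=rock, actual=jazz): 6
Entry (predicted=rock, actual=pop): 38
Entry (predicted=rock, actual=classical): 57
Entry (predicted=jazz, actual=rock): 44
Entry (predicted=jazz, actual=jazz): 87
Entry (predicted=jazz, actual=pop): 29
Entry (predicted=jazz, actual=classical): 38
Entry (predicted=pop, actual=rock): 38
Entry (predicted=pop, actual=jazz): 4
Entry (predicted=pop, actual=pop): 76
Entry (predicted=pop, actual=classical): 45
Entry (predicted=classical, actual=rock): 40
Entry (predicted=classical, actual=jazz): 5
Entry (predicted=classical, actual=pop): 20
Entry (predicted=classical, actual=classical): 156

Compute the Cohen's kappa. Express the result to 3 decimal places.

0.422

Observed agreement pₒ = trace/N = 490/854 = 0.5738
Expected agreement pₑ = Σ (rowᵢ·colᵢ)/N² = (293·272 + 102·198 + 163·163 + 296·221)/854² = 0.2631
κ = (pₒ − pₑ)/(1 − pₑ) = (0.5738 − 0.2631)/(1 − 0.2631) = 0.422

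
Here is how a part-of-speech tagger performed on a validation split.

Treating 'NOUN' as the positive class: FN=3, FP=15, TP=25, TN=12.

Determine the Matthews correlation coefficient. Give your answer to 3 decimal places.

MCC = (TP·TN − FP·FN) / √((TP+FP)(TP+FN)(TN+FP)(TN+FN))
Numerator = 25·12 − 15·3 = 255
Denominator = √(40·28·27·15) = √453600 = 673.4983
MCC = 255 / 673.4983 = 0.379

0.379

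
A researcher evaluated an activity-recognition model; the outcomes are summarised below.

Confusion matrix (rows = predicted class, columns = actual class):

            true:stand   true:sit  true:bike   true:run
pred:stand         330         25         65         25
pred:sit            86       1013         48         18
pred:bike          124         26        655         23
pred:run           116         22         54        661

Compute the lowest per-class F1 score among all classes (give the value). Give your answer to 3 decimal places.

Per-class F1 score (2·TP/(2·TP+FP+FN)):
  stand: TP=330, FP=25+65+25=115, FN=86+124+116=326 → 660/1101 = 0.5995
  sit: TP=1013, FP=86+48+18=152, FN=25+26+22=73 → 2026/2251 = 0.9000
  bike: TP=655, FP=124+26+23=173, FN=65+48+54=167 → 1310/1650 = 0.7939
  run: TP=661, FP=116+22+54=192, FN=25+18+23=66 → 1322/1580 = 0.8367
Lowest is class 'stand' with F1 score = 0.599.

0.599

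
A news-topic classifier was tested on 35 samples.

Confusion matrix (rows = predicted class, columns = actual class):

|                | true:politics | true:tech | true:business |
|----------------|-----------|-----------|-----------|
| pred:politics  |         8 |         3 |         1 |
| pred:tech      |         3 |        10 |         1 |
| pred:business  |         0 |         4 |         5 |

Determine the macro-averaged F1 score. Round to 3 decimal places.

0.655

Per-class F1 score (2·TP/(2·TP+FP+FN)):
  politics: TP=8, FP=3+1=4, FN=3+0=3 → 16/23 = 0.6957
  tech: TP=10, FP=3+1=4, FN=3+4=7 → 20/31 = 0.6452
  business: TP=5, FP=0+4=4, FN=1+1=2 → 10/16 = 0.6250
Macro-F1 score = mean = (0.6957 + 0.6452 + 0.6250) / 3 = 0.655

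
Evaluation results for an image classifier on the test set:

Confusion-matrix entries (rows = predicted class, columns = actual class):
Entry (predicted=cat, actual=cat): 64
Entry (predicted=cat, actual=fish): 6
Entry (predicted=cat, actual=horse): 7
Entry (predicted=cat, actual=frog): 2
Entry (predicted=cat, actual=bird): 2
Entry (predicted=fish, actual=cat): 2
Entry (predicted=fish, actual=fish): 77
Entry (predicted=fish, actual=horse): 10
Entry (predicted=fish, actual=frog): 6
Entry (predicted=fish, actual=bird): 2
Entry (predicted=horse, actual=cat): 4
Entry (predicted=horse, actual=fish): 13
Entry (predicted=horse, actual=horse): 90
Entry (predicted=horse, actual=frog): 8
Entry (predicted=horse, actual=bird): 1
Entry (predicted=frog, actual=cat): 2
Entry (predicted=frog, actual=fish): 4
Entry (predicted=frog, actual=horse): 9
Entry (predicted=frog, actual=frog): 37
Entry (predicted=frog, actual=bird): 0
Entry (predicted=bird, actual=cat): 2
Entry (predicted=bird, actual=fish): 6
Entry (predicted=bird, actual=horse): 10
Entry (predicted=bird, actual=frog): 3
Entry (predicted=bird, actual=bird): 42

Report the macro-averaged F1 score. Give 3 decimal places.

0.755

Per-class F1 score (2·TP/(2·TP+FP+FN)):
  cat: TP=64, FP=6+7+2+2=17, FN=2+4+2+2=10 → 128/155 = 0.8258
  fish: TP=77, FP=2+10+6+2=20, FN=6+13+4+6=29 → 154/203 = 0.7586
  horse: TP=90, FP=4+13+8+1=26, FN=7+10+9+10=36 → 180/242 = 0.7438
  frog: TP=37, FP=2+4+9+0=15, FN=2+6+8+3=19 → 74/108 = 0.6852
  bird: TP=42, FP=2+6+10+3=21, FN=2+2+1+0=5 → 84/110 = 0.7636
Macro-F1 score = mean = (0.8258 + 0.7586 + 0.7438 + 0.6852 + 0.7636) / 5 = 0.755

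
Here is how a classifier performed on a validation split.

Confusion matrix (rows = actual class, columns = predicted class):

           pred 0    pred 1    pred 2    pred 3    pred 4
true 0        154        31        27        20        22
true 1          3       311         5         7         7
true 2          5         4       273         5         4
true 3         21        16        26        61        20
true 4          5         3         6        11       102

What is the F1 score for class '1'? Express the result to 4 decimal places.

Treat '1' as positive and all other classes as negative.
F1 score = 2·TP/(2·TP+FP+FN).
1: TP=311, FP=31+4+16+3=54, FN=3+5+7+7=22 → 622/698 = 0.89112

0.8911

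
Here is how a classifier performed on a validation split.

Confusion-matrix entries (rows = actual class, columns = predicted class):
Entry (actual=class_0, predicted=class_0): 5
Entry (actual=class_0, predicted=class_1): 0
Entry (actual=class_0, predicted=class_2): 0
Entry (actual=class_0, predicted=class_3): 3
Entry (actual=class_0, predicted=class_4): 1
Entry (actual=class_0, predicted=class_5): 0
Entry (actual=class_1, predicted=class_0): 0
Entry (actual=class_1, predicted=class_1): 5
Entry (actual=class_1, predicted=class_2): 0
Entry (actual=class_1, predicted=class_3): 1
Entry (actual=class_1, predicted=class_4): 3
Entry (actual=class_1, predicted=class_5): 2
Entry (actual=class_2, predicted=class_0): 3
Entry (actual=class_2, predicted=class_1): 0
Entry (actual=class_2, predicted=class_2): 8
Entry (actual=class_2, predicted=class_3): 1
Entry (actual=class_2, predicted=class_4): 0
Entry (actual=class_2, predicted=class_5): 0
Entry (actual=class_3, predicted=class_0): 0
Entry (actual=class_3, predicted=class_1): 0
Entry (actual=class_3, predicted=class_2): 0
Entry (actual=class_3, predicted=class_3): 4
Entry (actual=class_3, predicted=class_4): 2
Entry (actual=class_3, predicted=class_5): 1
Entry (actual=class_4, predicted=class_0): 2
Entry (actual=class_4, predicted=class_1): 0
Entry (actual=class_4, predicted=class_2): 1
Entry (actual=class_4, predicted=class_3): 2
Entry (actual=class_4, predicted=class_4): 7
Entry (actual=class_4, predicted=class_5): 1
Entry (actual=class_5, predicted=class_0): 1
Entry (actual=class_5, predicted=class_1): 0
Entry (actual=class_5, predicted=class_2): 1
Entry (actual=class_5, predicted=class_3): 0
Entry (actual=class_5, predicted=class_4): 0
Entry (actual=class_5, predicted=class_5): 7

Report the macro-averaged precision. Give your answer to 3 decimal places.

Per-class precision (TP/(TP+FP)):
  class_0: TP=5, FP=0+3+0+2+1=6 → 5/11 = 0.4545
  class_1: TP=5, FP=0+0+0+0+0=0 → 5/5 = 1.0000
  class_2: TP=8, FP=0+0+0+1+1=2 → 8/10 = 0.8000
  class_3: TP=4, FP=3+1+1+2+0=7 → 4/11 = 0.3636
  class_4: TP=7, FP=1+3+0+2+0=6 → 7/13 = 0.5385
  class_5: TP=7, FP=0+2+0+1+1=4 → 7/11 = 0.6364
Macro-precision = mean = (0.4545 + 1.0000 + 0.8000 + 0.3636 + 0.5385 + 0.6364) / 6 = 0.632

0.632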